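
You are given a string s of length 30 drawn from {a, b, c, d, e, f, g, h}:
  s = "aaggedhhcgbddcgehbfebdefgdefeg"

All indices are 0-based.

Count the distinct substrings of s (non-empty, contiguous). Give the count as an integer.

436

rank | idx | suffix
   0 |   0 | aaggedhhcgbddcgehbfebdefgdefeg
   1 |   1 | aggedhhcgbddcgehbfebdefgdefeg
   2 |  10 | bddcgehbfebdefgdefeg
   3 |  20 | bdefgdefeg
   4 |  17 | bfebdefgdefeg
   5 |   8 | cgbddcgehbfebdefgdefeg
   6 |  13 | cgehbfebdefgdefeg
   7 |  12 | dcgehbfebdefgdefeg
   8 |  11 | ddcgehbfebdefgdefeg
   9 |  25 | defeg
  10 |  21 | defgdefeg
  11 |   5 | dhhcgbddcgehbfebdefgdefeg
  12 |  19 | ebdefgdefeg
  13 |   4 | edhhcgbddcgehbfebdefgdefeg
  14 |  26 | efeg
  15 |  22 | efgdefeg
  16 |  28 | eg
  17 |  15 | ehbfebdefgdefeg
  18 |  18 | febdefgdefeg
  19 |  27 | feg
  20 |  23 | fgdefeg
  21 |  29 | g
  22 |   9 | gbddcgehbfebdefgdefeg
  23 |  24 | gdefeg
  24 |   3 | gedhhcgbddcgehbfebdefgdefeg
  25 |  14 | gehbfebdefgdefeg
  26 |   2 | ggedhhcgbddcgehbfebdefgdefeg
  27 |  16 | hbfebdefgdefeg
  28 |   7 | hcgbddcgehbfebdefgdefeg
  29 |   6 | hhcgbddcgehbfebdefgdefeg

SA = [0, 1, 10, 20, 17, 8, 13, 12, 11, 25, 21, 5, 19, 4, 26, 22, 28, 15, 18, 27, 23, 29, 9, 24, 3, 14, 2, 16, 7, 6]
[i] adj suffixes → lcp
  [1] 0/1 → 1 ('a')
  [2] 1/10 → 0 ('')
  [3] 10/20 → 2 ('bd')
  [4] 20/17 → 1 ('b')
  [5] 17/8 → 0 ('')
  [6] 8/13 → 2 ('cg')
  [7] 13/12 → 0 ('')
  [8] 12/11 → 1 ('d')
  [9] 11/25 → 1 ('d')
  [10] 25/21 → 3 ('def')
  [11] 21/5 → 1 ('d')
  [12] 5/19 → 0 ('')
  [13] 19/4 → 1 ('e')
  [14] 4/26 → 1 ('e')
  [15] 26/22 → 2 ('ef')
  [16] 22/28 → 1 ('e')
  [17] 28/15 → 1 ('e')
  [18] 15/18 → 0 ('')
  [19] 18/27 → 2 ('fe')
  [20] 27/23 → 1 ('f')
  [21] 23/29 → 0 ('')
  [22] 29/9 → 1 ('g')
  [23] 9/24 → 1 ('g')
  [24] 24/3 → 1 ('g')
  [25] 3/14 → 2 ('ge')
  [26] 14/2 → 1 ('g')
  [27] 2/16 → 0 ('')
  [28] 16/7 → 1 ('h')
  [29] 7/6 → 1 ('h')

n(n+1)/2 = 30·31/2 = 465
Σ LCP = 0 + 1 + 0 + 2 + 1 + 0 + 2 + 0 + 1 + 1 + 3 + 1 + 0 + 1 + 1 + 2 + 1 + 1 + 0 + 2 + 1 + 0 + 1 + 1 + 1 + 2 + 1 + 0 + 1 + 1 = 29
distinct = 465 − 29 = 436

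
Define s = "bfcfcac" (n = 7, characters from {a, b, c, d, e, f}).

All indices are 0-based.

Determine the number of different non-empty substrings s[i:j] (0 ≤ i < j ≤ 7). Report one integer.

sorted suffixes:
  #0 SA[0]=5  'ac'
  #1 SA[1]=0  'bfcfcac'
  #2 SA[2]=6  'c'
  #3 SA[3]=4  'cac'
  #4 SA[4]=2  'cfcac'
  #5 SA[5]=3  'fcac'
  #6 SA[6]=1  'fcfcac'

SA = [5, 0, 6, 4, 2, 3, 1]
[i] adj suffixes → lcp
  [1] 5/0 → 0 ('')
  [2] 0/6 → 0 ('')
  [3] 6/4 → 1 ('c')
  [4] 4/2 → 1 ('c')
  [5] 2/3 → 0 ('')
  [6] 3/1 → 2 ('fc')

n(n+1)/2 = 7·8/2 = 28
Σ LCP = 0 + 0 + 0 + 1 + 1 + 0 + 2 = 4
distinct = 28 − 4 = 24

24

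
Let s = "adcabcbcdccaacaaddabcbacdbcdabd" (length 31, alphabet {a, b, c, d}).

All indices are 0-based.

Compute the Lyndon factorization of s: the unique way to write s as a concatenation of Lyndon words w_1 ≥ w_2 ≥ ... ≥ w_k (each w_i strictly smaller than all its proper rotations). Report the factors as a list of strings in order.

emit factor 1: 'adc' (i=0, period=3)
emit factor 2: 'abcbcdcc' (i=3, period=8)
emit factor 3: 'aacaaddabcbacdbcdabd' (i=11, period=20)

["adc", "abcbcdcc", "aacaaddabcbacdbcdabd"]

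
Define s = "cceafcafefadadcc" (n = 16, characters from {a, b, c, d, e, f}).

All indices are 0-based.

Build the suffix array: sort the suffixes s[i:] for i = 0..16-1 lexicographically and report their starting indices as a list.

rank→(start, suffix):
  0 → (10, 'adadcc')
  1 → (12, 'adcc')
  2 → (3, 'afcafefadadcc')
  3 → (6, 'afefadadcc')
  4 → (15, 'c')
  5 → (5, 'cafefadadcc')
  6 → (14, 'cc')
  7 → (0, 'cceafcafefadadcc')
  8 → (1, 'ceafcafefadadcc')
  9 → (11, 'dadcc')
  10 → (13, 'dcc')
  11 → (2, 'eafcafefadadcc')
  12 → (8, 'efadadcc')
  13 → (9, 'fadadcc')
  14 → (4, 'fcafefadadcc')
  15 → (7, 'fefadadcc')

[10, 12, 3, 6, 15, 5, 14, 0, 1, 11, 13, 2, 8, 9, 4, 7]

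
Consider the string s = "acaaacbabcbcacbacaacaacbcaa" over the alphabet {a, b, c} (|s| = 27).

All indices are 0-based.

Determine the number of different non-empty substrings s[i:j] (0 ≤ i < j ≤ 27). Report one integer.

sorted suffixes:
  #0 SA[0]=26  'a'
  #1 SA[1]=25  'aa'
  #2 SA[2]=2  'aaacbabcbcacbacaacaacbcaa'
  #3 SA[3]=17  'aacaacbcaa'
  #4 SA[4]=3  'aacbabcbcacbacaacaacbcaa'
  #5 SA[5]=20  'aacbcaa'
  #6 SA[6]=7  'abcbcacbacaacaacbcaa'
  #7 SA[7]=0  'acaaacbabcbcacbacaacaacbcaa'
  #8 SA[8]=15  'acaacaacbcaa'
  #9 SA[9]=18  'acaacbcaa'
  #10 SA[10]=4  'acbabcbcacbacaacaacbcaa'
  #11 SA[11]=12  'acbacaacaacbcaa'
  #12 SA[12]=21  'acbcaa'
  #13 SA[13]=6  'babcbcacbacaacaacbcaa'
  #14 SA[14]=14  'bacaacaacbcaa'
  #15 SA[15]=23  'bcaa'
  #16 SA[16]=10  'bcacbacaacaacbcaa'
  #17 SA[17]=8  'bcbcacbacaacaacbcaa'
  #18 SA[18]=24  'caa'
  #19 SA[19]=1  'caaacbabcbcacbacaacaacbcaa'
  #20 SA[20]=16  'caacaacbcaa'
  #21 SA[21]=19  'caacbcaa'
  #22 SA[22]=11  'cacbacaacaacbcaa'
  #23 SA[23]=5  'cbabcbcacbacaacaacbcaa'
  #24 SA[24]=13  'cbacaacaacbcaa'
  #25 SA[25]=22  'cbcaa'
  #26 SA[26]=9  'cbcacbacaacaacbcaa'

SA = [26, 25, 2, 17, 3, 20, 7, 0, 15, 18, 4, 12, 21, 6, 14, 23, 10, 8, 24, 1, 16, 19, 11, 5, 13, 22, 9]
i: (SA[i-1],SA[i]) lcp shared
  1: (26,25) 1 'a'
  2: (25,2) 2 'aa'
  3: (2,17) 2 'aa'
  4: (17,3) 3 'aac'
  5: (3,20) 4 'aacb'
  6: (20,7) 1 'a'
  7: (7,0) 1 'a'
  8: (0,15) 4 'acaa'
  9: (15,18) 5 'acaac'
  10: (18,4) 2 'ac'
  11: (4,12) 4 'acba'
  12: (12,21) 3 'acb'
  13: (21,6) 0 ''
  14: (6,14) 2 'ba'
  15: (14,23) 1 'b'
  16: (23,10) 3 'bca'
  17: (10,8) 2 'bc'
  18: (8,24) 0 ''
  19: (24,1) 3 'caa'
  20: (1,16) 3 'caa'
  21: (16,19) 4 'caac'
  22: (19,11) 2 'ca'
  23: (11,5) 1 'c'
  24: (5,13) 3 'cba'
  25: (13,22) 2 'cb'
  26: (22,9) 4 'cbca'

n(n+1)/2 = 27·28/2 = 378
Σ LCP = 0 + 1 + 2 + 2 + 3 + 4 + 1 + 1 + 4 + 5 + 2 + 4 + 3 + 0 + 2 + 1 + 3 + 2 + 0 + 3 + 3 + 4 + 2 + 1 + 3 + 2 + 4 = 62
distinct = 378 − 62 = 316

316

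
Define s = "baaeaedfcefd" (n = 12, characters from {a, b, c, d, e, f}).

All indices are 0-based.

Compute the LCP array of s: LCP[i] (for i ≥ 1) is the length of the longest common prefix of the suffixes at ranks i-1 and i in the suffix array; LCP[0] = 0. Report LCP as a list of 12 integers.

rank→(start, suffix):
  0 → (1, 'aaeaedfcefd')
  1 → (2, 'aeaedfcefd')
  2 → (4, 'aedfcefd')
  3 → (0, 'baaeaedfcefd')
  4 → (8, 'cefd')
  5 → (11, 'd')
  6 → (6, 'dfcefd')
  7 → (3, 'eaedfcefd')
  8 → (5, 'edfcefd')
  9 → (9, 'efd')
  10 → (7, 'fcefd')
  11 → (10, 'fd')

SA = [1, 2, 4, 0, 8, 11, 6, 3, 5, 9, 7, 10]
rank  pair      lcp
   1  s[1:],s[2:]  1  'a'
   2  s[2:],s[4:]  2  'ae'
   3  s[4:],s[0:]  0  ''
   4  s[0:],s[8:]  0  ''
   5  s[8:],s[11:]  0  ''
   6  s[11:],s[6:]  1  'd'
   7  s[6:],s[3:]  0  ''
   8  s[3:],s[5:]  1  'e'
   9  s[5:],s[9:]  1  'e'
  10  s[9:],s[7:]  0  ''
  11  s[7:],s[10:]  1  'f'

[0, 1, 2, 0, 0, 0, 1, 0, 1, 1, 0, 1]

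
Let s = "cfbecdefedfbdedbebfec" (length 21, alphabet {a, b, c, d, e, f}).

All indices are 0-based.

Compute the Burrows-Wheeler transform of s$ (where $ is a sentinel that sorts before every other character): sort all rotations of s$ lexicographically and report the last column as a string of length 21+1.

rank  rotation                last
    0  $cfbecdefedfbdedbebfec  c
    1  bdedbebfec$cfbecdefedf  f
    2  bebfec$cfbecdefedfbded  d
    3  becdefedfbdedbebfec$cf  f
    4  bfec$cfbecdefedfbdedbe  e
    5  c$cfbecdefedfbdedbebfe  e
    6  cdefedfbdedbebfec$cfbe  e
    7  cfbecdefedfbdedbebfec$  $
    8  dbebfec$cfbecdefedfbde  e
    9  dedbebfec$cfbecdefedfb  b
   10  defedfbdedbebfec$cfbec  c
   11  dfbdedbebfec$cfbecdefe  e
   12  ebfec$cfbecdefedfbdedb  b
   13  ec$cfbecdefedfbdedbebf  f
   14  ecdefedfbdedbebfec$cfb  b
   15  edbebfec$cfbecdefedfbd  d
   16  edfbdedbebfec$cfbecdef  f
   17  efedfbdedbebfec$cfbecd  d
   18  fbdedbebfec$cfbecdefed  d
   19  fbecdefedfbdedbebfec$c  c
   20  fec$cfbecdefedfbdedbeb  b
   21  fedfbdedbebfec$cfbecde  e

cfdfeee$ebcebfbdfddcbe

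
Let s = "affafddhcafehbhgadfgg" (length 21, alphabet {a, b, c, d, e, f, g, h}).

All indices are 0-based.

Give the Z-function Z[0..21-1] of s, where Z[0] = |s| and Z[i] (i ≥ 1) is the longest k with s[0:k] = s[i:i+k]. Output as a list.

Z[0]=21
i=1: fresh scan; Z[1]=0
i=2: fresh scan; Z[2]=0
i=3: fresh scan; Z[3]=2 extend→box=[3,5)
i=4: min(r-i=1, Z[1]=0)=0; Z[4]=0
i=5: fresh scan; Z[5]=0
i=6: fresh scan; Z[6]=0
i=7: fresh scan; Z[7]=0
i=8: fresh scan; Z[8]=0
i=9: fresh scan; Z[9]=2 extend→box=[9,11)
i=10: min(r-i=1, Z[1]=0)=0; Z[10]=0
i=11: fresh scan; Z[11]=0
i=12: fresh scan; Z[12]=0
i=13: fresh scan; Z[13]=0
i=14: fresh scan; Z[14]=0
i=15: fresh scan; Z[15]=0
i=16: fresh scan; Z[16]=1 extend→box=[16,17)
i=17: fresh scan; Z[17]=0
i=18: fresh scan; Z[18]=0
i=19: fresh scan; Z[19]=0
i=20: fresh scan; Z[20]=0

[21, 0, 0, 2, 0, 0, 0, 0, 0, 2, 0, 0, 0, 0, 0, 0, 1, 0, 0, 0, 0]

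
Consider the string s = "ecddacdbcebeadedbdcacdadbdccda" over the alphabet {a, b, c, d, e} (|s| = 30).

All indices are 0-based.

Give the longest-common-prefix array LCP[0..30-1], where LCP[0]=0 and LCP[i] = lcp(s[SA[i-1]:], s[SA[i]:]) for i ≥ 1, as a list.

[0, 1, 3, 1, 2, 0, 1, 3, 1, 0, 1, 1, 3, 2, 2, 1, 0, 2, 2, 1, 2, 4, 1, 2, 1, 1, 0, 1, 1, 1]

sorted suffixes:
  #0 SA[0]=29  'a'
  #1 SA[1]=19  'acdadbdccda'
  #2 SA[2]=4  'acdbcebeadedbdcacdadbdccda'
  #3 SA[3]=22  'adbdccda'
  #4 SA[4]=12  'adedbdcacdadbdccda'
  #5 SA[5]=7  'bcebeadedbdcacdadbdccda'
  #6 SA[6]=16  'bdcacdadbdccda'
  #7 SA[7]=24  'bdccda'
  #8 SA[8]=10  'beadedbdcacdadbdccda'
  #9 SA[9]=18  'cacdadbdccda'
  #10 SA[10]=26  'ccda'
  #11 SA[11]=27  'cda'
  #12 SA[12]=20  'cdadbdccda'
  #13 SA[13]=5  'cdbcebeadedbdcacdadbdccda'
  #14 SA[14]=1  'cddacdbcebeadedbdcacdadbdccda'
  #15 SA[15]=8  'cebeadedbdcacdadbdccda'
  #16 SA[16]=28  'da'
  #17 SA[17]=3  'dacdbcebeadedbdcacdadbdccda'
  #18 SA[18]=21  'dadbdccda'
  #19 SA[19]=6  'dbcebeadedbdcacdadbdccda'
  #20 SA[20]=15  'dbdcacdadbdccda'
  #21 SA[21]=23  'dbdccda'
  #22 SA[22]=17  'dcacdadbdccda'
  #23 SA[23]=25  'dccda'
  #24 SA[24]=2  'ddacdbcebeadedbdcacdadbdccda'
  #25 SA[25]=13  'dedbdcacdadbdccda'
  #26 SA[26]=11  'eadedbdcacdadbdccda'
  #27 SA[27]=9  'ebeadedbdcacdadbdccda'
  #28 SA[28]=0  'ecddacdbcebeadedbdcacdadbdccda'
  #29 SA[29]=14  'edbdcacdadbdccda'

SA = [29, 19, 4, 22, 12, 7, 16, 24, 10, 18, 26, 27, 20, 5, 1, 8, 28, 3, 21, 6, 15, 23, 17, 25, 2, 13, 11, 9, 0, 14]
rank  pair      lcp
   1  s[29:],s[19:]  1  'a'
   2  s[19:],s[4:]  3  'acd'
   3  s[4:],s[22:]  1  'a'
   4  s[22:],s[12:]  2  'ad'
   5  s[12:],s[7:]  0  ''
   6  s[7:],s[16:]  1  'b'
   7  s[16:],s[24:]  3  'bdc'
   8  s[24:],s[10:]  1  'b'
   9  s[10:],s[18:]  0  ''
  10  s[18:],s[26:]  1  'c'
  11  s[26:],s[27:]  1  'c'
  12  s[27:],s[20:]  3  'cda'
  13  s[20:],s[5:]  2  'cd'
  14  s[5:],s[1:]  2  'cd'
  15  s[1:],s[8:]  1  'c'
  16  s[8:],s[28:]  0  ''
  17  s[28:],s[3:]  2  'da'
  18  s[3:],s[21:]  2  'da'
  19  s[21:],s[6:]  1  'd'
  20  s[6:],s[15:]  2  'db'
  21  s[15:],s[23:]  4  'dbdc'
  22  s[23:],s[17:]  1  'd'
  23  s[17:],s[25:]  2  'dc'
  24  s[25:],s[2:]  1  'd'
  25  s[2:],s[13:]  1  'd'
  26  s[13:],s[11:]  0  ''
  27  s[11:],s[9:]  1  'e'
  28  s[9:],s[0:]  1  'e'
  29  s[0:],s[14:]  1  'e'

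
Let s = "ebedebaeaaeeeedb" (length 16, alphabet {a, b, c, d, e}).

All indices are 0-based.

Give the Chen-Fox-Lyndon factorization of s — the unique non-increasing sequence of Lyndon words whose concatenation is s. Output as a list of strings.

emit factor 1: 'e' (i=0, period=1)
emit factor 2: 'bede' (i=1, period=4)
emit factor 3: 'b' (i=5, period=1)
emit factor 4: 'ae' (i=6, period=2)
emit factor 5: 'aaeeeedb' (i=8, period=8)

["e", "bede", "b", "ae", "aaeeeedb"]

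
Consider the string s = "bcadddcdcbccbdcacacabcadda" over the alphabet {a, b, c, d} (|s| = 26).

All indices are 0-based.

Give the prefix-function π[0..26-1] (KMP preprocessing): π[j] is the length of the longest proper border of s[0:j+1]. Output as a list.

[0, 0, 0, 0, 0, 0, 0, 0, 0, 1, 2, 0, 1, 0, 0, 0, 0, 0, 0, 0, 1, 2, 3, 4, 5, 0]

π[0] = 0
j=1 s[j]='c': π[1]=0 (border '')
j=2 s[j]='a': π[2]=0 (border '')
j=3 s[j]='d': π[3]=0 (border '')
j=4 s[j]='d': π[4]=0 (border '')
j=5 s[j]='d': π[5]=0 (border '')
j=6 s[j]='c': π[6]=0 (border '')
j=7 s[j]='d': π[7]=0 (border '')
j=8 s[j]='c': π[8]=0 (border '')
j=9 s[j]='b': π[9]=1 (border 'b')
j=10 s[j]='c': π[10]=2 (border 'bc')
j=11 s[j]='c': k: 2→0; π[11]=0 (border '')
j=12 s[j]='b': π[12]=1 (border 'b')
j=13 s[j]='d': k: 1→0; π[13]=0 (border '')
j=14 s[j]='c': π[14]=0 (border '')
j=15 s[j]='a': π[15]=0 (border '')
j=16 s[j]='c': π[16]=0 (border '')
j=17 s[j]='a': π[17]=0 (border '')
j=18 s[j]='c': π[18]=0 (border '')
j=19 s[j]='a': π[19]=0 (border '')
j=20 s[j]='b': π[20]=1 (border 'b')
j=21 s[j]='c': π[21]=2 (border 'bc')
j=22 s[j]='a': π[22]=3 (border 'bca')
j=23 s[j]='d': π[23]=4 (border 'bcad')
j=24 s[j]='d': π[24]=5 (border 'bcadd')
j=25 s[j]='a': k: 5→0; π[25]=0 (border '')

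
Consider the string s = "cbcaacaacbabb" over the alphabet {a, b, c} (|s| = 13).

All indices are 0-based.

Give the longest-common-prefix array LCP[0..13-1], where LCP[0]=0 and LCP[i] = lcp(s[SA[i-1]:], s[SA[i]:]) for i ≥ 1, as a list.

rank | idx | suffix
   0 |   3 | aacaacbabb
   1 |   6 | aacbabb
   2 |  10 | abb
   3 |   4 | acaacbabb
   4 |   7 | acbabb
   5 |  12 | b
   6 |   9 | babb
   7 |  11 | bb
   8 |   1 | bcaacaacbabb
   9 |   2 | caacaacbabb
  10 |   5 | caacbabb
  11 |   8 | cbabb
  12 |   0 | cbcaacaacbabb

SA = [3, 6, 10, 4, 7, 12, 9, 11, 1, 2, 5, 8, 0]
rank  pair      lcp
   1  s[3:],s[6:]  3  'aac'
   2  s[6:],s[10:]  1  'a'
   3  s[10:],s[4:]  1  'a'
   4  s[4:],s[7:]  2  'ac'
   5  s[7:],s[12:]  0  ''
   6  s[12:],s[9:]  1  'b'
   7  s[9:],s[11:]  1  'b'
   8  s[11:],s[1:]  1  'b'
   9  s[1:],s[2:]  0  ''
  10  s[2:],s[5:]  4  'caac'
  11  s[5:],s[8:]  1  'c'
  12  s[8:],s[0:]  2  'cb'

[0, 3, 1, 1, 2, 0, 1, 1, 1, 0, 4, 1, 2]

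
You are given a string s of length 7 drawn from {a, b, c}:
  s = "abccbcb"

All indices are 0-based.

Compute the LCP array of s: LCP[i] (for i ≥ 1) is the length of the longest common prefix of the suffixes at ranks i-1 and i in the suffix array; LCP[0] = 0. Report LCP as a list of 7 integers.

sorted suffixes:
  #0 SA[0]=0  'abccbcb'
  #1 SA[1]=6  'b'
  #2 SA[2]=4  'bcb'
  #3 SA[3]=1  'bccbcb'
  #4 SA[4]=5  'cb'
  #5 SA[5]=3  'cbcb'
  #6 SA[6]=2  'ccbcb'

SA = [0, 6, 4, 1, 5, 3, 2]
[i] adj suffixes → lcp
  [1] 0/6 → 0 ('')
  [2] 6/4 → 1 ('b')
  [3] 4/1 → 2 ('bc')
  [4] 1/5 → 0 ('')
  [5] 5/3 → 2 ('cb')
  [6] 3/2 → 1 ('c')

[0, 0, 1, 2, 0, 2, 1]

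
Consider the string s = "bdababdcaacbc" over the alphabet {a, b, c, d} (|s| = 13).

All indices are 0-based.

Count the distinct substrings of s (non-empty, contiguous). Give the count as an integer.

sorted suffixes:
  #0 SA[0]=8  'aacbc'
  #1 SA[1]=2  'ababdcaacbc'
  #2 SA[2]=4  'abdcaacbc'
  #3 SA[3]=9  'acbc'
  #4 SA[4]=3  'babdcaacbc'
  #5 SA[5]=11  'bc'
  #6 SA[6]=0  'bdababdcaacbc'
  #7 SA[7]=5  'bdcaacbc'
  #8 SA[8]=12  'c'
  #9 SA[9]=7  'caacbc'
  #10 SA[10]=10  'cbc'
  #11 SA[11]=1  'dababdcaacbc'
  #12 SA[12]=6  'dcaacbc'

SA = [8, 2, 4, 9, 3, 11, 0, 5, 12, 7, 10, 1, 6]
[i] adj suffixes → lcp
  [1] 8/2 → 1 ('a')
  [2] 2/4 → 2 ('ab')
  [3] 4/9 → 1 ('a')
  [4] 9/3 → 0 ('')
  [5] 3/11 → 1 ('b')
  [6] 11/0 → 1 ('b')
  [7] 0/5 → 2 ('bd')
  [8] 5/12 → 0 ('')
  [9] 12/7 → 1 ('c')
  [10] 7/10 → 1 ('c')
  [11] 10/1 → 0 ('')
  [12] 1/6 → 1 ('d')

n(n+1)/2 = 13·14/2 = 91
Σ LCP = 0 + 1 + 2 + 1 + 0 + 1 + 1 + 2 + 0 + 1 + 1 + 0 + 1 = 11
distinct = 91 − 11 = 80

80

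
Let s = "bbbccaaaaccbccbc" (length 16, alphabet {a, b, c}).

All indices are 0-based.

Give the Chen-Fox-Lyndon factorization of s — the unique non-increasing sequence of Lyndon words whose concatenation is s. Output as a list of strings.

["bbbcc", "aaaaccbccbc"]

emit factor 1: 'bbbcc' (i=0, period=5)
emit factor 2: 'aaaaccbccbc' (i=5, period=11)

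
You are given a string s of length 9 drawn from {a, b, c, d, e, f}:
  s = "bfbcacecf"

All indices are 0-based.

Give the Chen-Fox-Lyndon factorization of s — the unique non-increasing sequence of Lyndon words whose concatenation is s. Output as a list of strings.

["bf", "bc", "acecf"]

emit factor 1: 'bf' (i=0, period=2)
emit factor 2: 'bc' (i=2, period=2)
emit factor 3: 'acecf' (i=4, period=5)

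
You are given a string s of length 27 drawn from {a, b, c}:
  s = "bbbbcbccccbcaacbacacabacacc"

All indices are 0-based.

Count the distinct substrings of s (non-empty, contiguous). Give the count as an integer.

rank→(start, suffix):
  0 → (12, 'aacbacacabacacc')
  1 → (20, 'abacacc')
  2 → (18, 'acabacacc')
  3 → (16, 'acacabacacc')
  4 → (22, 'acacc')
  5 → (13, 'acbacacabacacc')
  6 → (24, 'acc')
  7 → (15, 'bacacabacacc')
  8 → (21, 'bacacc')
  9 → (0, 'bbbbcbccccbcaacbacacabacacc')
  10 → (1, 'bbbcbccccbcaacbacacabacacc')
  11 → (2, 'bbcbccccbcaacbacacabacacc')
  12 → (10, 'bcaacbacacabacacc')
  13 → (3, 'bcbccccbcaacbacacabacacc')
  14 → (5, 'bccccbcaacbacacabacacc')
  15 → (26, 'c')
  16 → (11, 'caacbacacabacacc')
  17 → (19, 'cabacacc')
  18 → (17, 'cacabacacc')
  19 → (23, 'cacc')
  20 → (14, 'cbacacabacacc')
  21 → (9, 'cbcaacbacacabacacc')
  22 → (4, 'cbccccbcaacbacacabacacc')
  23 → (25, 'cc')
  24 → (8, 'ccbcaacbacacabacacc')
  25 → (7, 'cccbcaacbacacabacacc')
  26 → (6, 'ccccbcaacbacacabacacc')

SA = [12, 20, 18, 16, 22, 13, 24, 15, 21, 0, 1, 2, 10, 3, 5, 26, 11, 19, 17, 23, 14, 9, 4, 25, 8, 7, 6]
[i] adj suffixes → lcp
  [1] 12/20 → 1 ('a')
  [2] 20/18 → 1 ('a')
  [3] 18/16 → 3 ('aca')
  [4] 16/22 → 4 ('acac')
  [5] 22/13 → 2 ('ac')
  [6] 13/24 → 2 ('ac')
  [7] 24/15 → 0 ('')
  [8] 15/21 → 5 ('bacac')
  [9] 21/0 → 1 ('b')
  [10] 0/1 → 3 ('bbb')
  [11] 1/2 → 2 ('bb')
  [12] 2/10 → 1 ('b')
  [13] 10/3 → 2 ('bc')
  [14] 3/5 → 2 ('bc')
  [15] 5/26 → 0 ('')
  [16] 26/11 → 1 ('c')
  [17] 11/19 → 2 ('ca')
  [18] 19/17 → 2 ('ca')
  [19] 17/23 → 3 ('cac')
  [20] 23/14 → 1 ('c')
  [21] 14/9 → 2 ('cb')
  [22] 9/4 → 3 ('cbc')
  [23] 4/25 → 1 ('c')
  [24] 25/8 → 2 ('cc')
  [25] 8/7 → 2 ('cc')
  [26] 7/6 → 3 ('ccc')

n(n+1)/2 = 27·28/2 = 378
Σ LCP = 0 + 1 + 1 + 3 + 4 + 2 + 2 + 0 + 5 + 1 + 3 + 2 + 1 + 2 + 2 + 0 + 1 + 2 + 2 + 3 + 1 + 2 + 3 + 1 + 2 + 2 + 3 = 51
distinct = 378 − 51 = 327

327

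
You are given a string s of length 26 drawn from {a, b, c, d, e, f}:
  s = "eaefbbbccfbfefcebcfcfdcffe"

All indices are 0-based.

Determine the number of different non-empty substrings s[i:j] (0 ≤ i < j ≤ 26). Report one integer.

322

rank | idx | suffix
   0 |   1 | aefbbbccfbfefcebcfcfdcffe
   1 |   4 | bbbccfbfefcebcfcfdcffe
   2 |   5 | bbccfbfefcebcfcfdcffe
   3 |   6 | bccfbfefcebcfcfdcffe
   4 |  16 | bcfcfdcffe
   5 |  10 | bfefcebcfcfdcffe
   6 |   7 | ccfbfefcebcfcfdcffe
   7 |  14 | cebcfcfdcffe
   8 |   8 | cfbfefcebcfcfdcffe
   9 |  17 | cfcfdcffe
  10 |  19 | cfdcffe
  11 |  22 | cffe
  12 |  21 | dcffe
  13 |  25 | e
  14 |   0 | eaefbbbccfbfefcebcfcfdcffe
  15 |  15 | ebcfcfdcffe
  16 |   2 | efbbbccfbfefcebcfcfdcffe
  17 |  12 | efcebcfcfdcffe
  18 |   3 | fbbbccfbfefcebcfcfdcffe
  19 |   9 | fbfefcebcfcfdcffe
  20 |  13 | fcebcfcfdcffe
  21 |  18 | fcfdcffe
  22 |  20 | fdcffe
  23 |  24 | fe
  24 |  11 | fefcebcfcfdcffe
  25 |  23 | ffe

SA = [1, 4, 5, 6, 16, 10, 7, 14, 8, 17, 19, 22, 21, 25, 0, 15, 2, 12, 3, 9, 13, 18, 20, 24, 11, 23]
[i] adj suffixes → lcp
  [1] 1/4 → 0 ('')
  [2] 4/5 → 2 ('bb')
  [3] 5/6 → 1 ('b')
  [4] 6/16 → 2 ('bc')
  [5] 16/10 → 1 ('b')
  [6] 10/7 → 0 ('')
  [7] 7/14 → 1 ('c')
  [8] 14/8 → 1 ('c')
  [9] 8/17 → 2 ('cf')
  [10] 17/19 → 2 ('cf')
  [11] 19/22 → 2 ('cf')
  [12] 22/21 → 0 ('')
  [13] 21/25 → 0 ('')
  [14] 25/0 → 1 ('e')
  [15] 0/15 → 1 ('e')
  [16] 15/2 → 1 ('e')
  [17] 2/12 → 2 ('ef')
  [18] 12/3 → 0 ('')
  [19] 3/9 → 2 ('fb')
  [20] 9/13 → 1 ('f')
  [21] 13/18 → 2 ('fc')
  [22] 18/20 → 1 ('f')
  [23] 20/24 → 1 ('f')
  [24] 24/11 → 2 ('fe')
  [25] 11/23 → 1 ('f')

n(n+1)/2 = 26·27/2 = 351
Σ LCP = 0 + 0 + 2 + 1 + 2 + 1 + 0 + 1 + 1 + 2 + 2 + 2 + 0 + 0 + 1 + 1 + 1 + 2 + 0 + 2 + 1 + 2 + 1 + 1 + 2 + 1 = 29
distinct = 351 − 29 = 322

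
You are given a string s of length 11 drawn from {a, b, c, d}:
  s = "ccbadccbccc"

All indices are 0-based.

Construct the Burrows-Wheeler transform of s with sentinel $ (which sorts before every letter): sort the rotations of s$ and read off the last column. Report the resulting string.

cbcccccc$dba

rank  rotation      last
    0  $ccbadccbccc  c
    1  adccbccc$ccb  b
    2  badccbccc$cc  c
    3  bccc$ccbadcc  c
    4  c$ccbadccbcc  c
    5  cbadccbccc$c  c
    6  cbccc$ccbadc  c
    7  cc$ccbadccbc  c
    8  ccbadccbccc$  $
    9  ccbccc$ccbad  d
   10  ccc$ccbadccb  b
   11  dccbccc$ccba  a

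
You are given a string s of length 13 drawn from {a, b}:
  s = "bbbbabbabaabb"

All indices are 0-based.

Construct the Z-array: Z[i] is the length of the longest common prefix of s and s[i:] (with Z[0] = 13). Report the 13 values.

Z[0]=13
i=1: outside box; Z[1]=3 extend→box=[1,4)
i=2: min(r-i=2, Z[1]=3)=2; Z[2]=2
i=3: min(r-i=1, Z[2]=2)=1; Z[3]=1
i=4: outside box; Z[4]=0
i=5: outside box; Z[5]=2 extend→box=[5,7)
i=6: min(r-i=1, Z[1]=3)=1; Z[6]=1
i=7: outside box; Z[7]=0
i=8: outside box; Z[8]=1 extend→box=[8,9)
i=9: outside box; Z[9]=0
i=10: outside box; Z[10]=0
i=11: outside box; Z[11]=2 extend→box=[11,13)
i=12: min(r-i=1, Z[1]=3)=1; Z[12]=1

[13, 3, 2, 1, 0, 2, 1, 0, 1, 0, 0, 2, 1]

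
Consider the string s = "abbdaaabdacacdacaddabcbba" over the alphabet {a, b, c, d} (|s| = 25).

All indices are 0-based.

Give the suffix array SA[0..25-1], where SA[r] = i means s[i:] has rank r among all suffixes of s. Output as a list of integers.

[24, 4, 5, 0, 19, 6, 9, 14, 11, 16, 23, 22, 1, 20, 2, 7, 10, 15, 21, 12, 3, 18, 8, 13, 17]

rank | idx | suffix
   0 |  24 | a
   1 |   4 | aaabdacacdacaddabcbba
   2 |   5 | aabdacacdacaddabcbba
   3 |   0 | abbdaaabdacacdacaddabcbba
   4 |  19 | abcbba
   5 |   6 | abdacacdacaddabcbba
   6 |   9 | acacdacaddabcbba
   7 |  14 | acaddabcbba
   8 |  11 | acdacaddabcbba
   9 |  16 | addabcbba
  10 |  23 | ba
  11 |  22 | bba
  12 |   1 | bbdaaabdacacdacaddabcbba
  13 |  20 | bcbba
  14 |   2 | bdaaabdacacdacaddabcbba
  15 |   7 | bdacacdacaddabcbba
  16 |  10 | cacdacaddabcbba
  17 |  15 | caddabcbba
  18 |  21 | cbba
  19 |  12 | cdacaddabcbba
  20 |   3 | daaabdacacdacaddabcbba
  21 |  18 | dabcbba
  22 |   8 | dacacdacaddabcbba
  23 |  13 | dacaddabcbba
  24 |  17 | ddabcbba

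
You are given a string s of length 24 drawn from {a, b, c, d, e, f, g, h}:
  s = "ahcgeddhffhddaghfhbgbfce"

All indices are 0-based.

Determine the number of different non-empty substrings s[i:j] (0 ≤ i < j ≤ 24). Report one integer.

281

rank→(start, suffix):
  0 → (13, 'aghfhbgbfce')
  1 → (0, 'ahcgeddhffhddaghfhbgbfce')
  2 → (20, 'bfce')
  3 → (18, 'bgbfce')
  4 → (22, 'ce')
  5 → (2, 'cgeddhffhddaghfhbgbfce')
  6 → (12, 'daghfhbgbfce')
  7 → (11, 'ddaghfhbgbfce')
  8 → (5, 'ddhffhddaghfhbgbfce')
  9 → (6, 'dhffhddaghfhbgbfce')
  10 → (23, 'e')
  11 → (4, 'eddhffhddaghfhbgbfce')
  12 → (21, 'fce')
  13 → (8, 'ffhddaghfhbgbfce')
  14 → (16, 'fhbgbfce')
  15 → (9, 'fhddaghfhbgbfce')
  16 → (19, 'gbfce')
  17 → (3, 'geddhffhddaghfhbgbfce')
  18 → (14, 'ghfhbgbfce')
  19 → (17, 'hbgbfce')
  20 → (1, 'hcgeddhffhddaghfhbgbfce')
  21 → (10, 'hddaghfhbgbfce')
  22 → (7, 'hffhddaghfhbgbfce')
  23 → (15, 'hfhbgbfce')

SA = [13, 0, 20, 18, 22, 2, 12, 11, 5, 6, 23, 4, 21, 8, 16, 9, 19, 3, 14, 17, 1, 10, 7, 15]
i: (SA[i-1],SA[i]) lcp shared
  1: (13,0) 1 'a'
  2: (0,20) 0 ''
  3: (20,18) 1 'b'
  4: (18,22) 0 ''
  5: (22,2) 1 'c'
  6: (2,12) 0 ''
  7: (12,11) 1 'd'
  8: (11,5) 2 'dd'
  9: (5,6) 1 'd'
  10: (6,23) 0 ''
  11: (23,4) 1 'e'
  12: (4,21) 0 ''
  13: (21,8) 1 'f'
  14: (8,16) 1 'f'
  15: (16,9) 2 'fh'
  16: (9,19) 0 ''
  17: (19,3) 1 'g'
  18: (3,14) 1 'g'
  19: (14,17) 0 ''
  20: (17,1) 1 'h'
  21: (1,10) 1 'h'
  22: (10,7) 1 'h'
  23: (7,15) 2 'hf'

n(n+1)/2 = 24·25/2 = 300
Σ LCP = 0 + 1 + 0 + 1 + 0 + 1 + 0 + 1 + 2 + 1 + 0 + 1 + 0 + 1 + 1 + 2 + 0 + 1 + 1 + 0 + 1 + 1 + 1 + 2 = 19
distinct = 300 − 19 = 281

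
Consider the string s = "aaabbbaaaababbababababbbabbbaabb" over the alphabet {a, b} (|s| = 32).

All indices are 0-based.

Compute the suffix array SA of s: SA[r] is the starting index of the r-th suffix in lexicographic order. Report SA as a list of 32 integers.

rank→(start, suffix):
  0 → (6, 'aaaababbababababbbabbbaabb')
  1 → (7, 'aaababbababababbbabbbaabb')
  2 → (0, 'aaabbbaaaababbababababbbabbbaabb')
  3 → (8, 'aababbababababbbabbbaabb')
  4 → (28, 'aabb')
  5 → (1, 'aabbbaaaababbababababbbabbbaabb')
  6 → (14, 'ababababbbabbbaabb')
  7 → (16, 'abababbbabbbaabb')
  8 → (9, 'ababbababababbbabbbaabb')
  9 → (18, 'ababbbabbbaabb')
  10 → (29, 'abb')
  11 → (11, 'abbababababbbabbbaabb')
  12 → (2, 'abbbaaaababbababababbbabbbaabb')
  13 → (24, 'abbbaabb')
  14 → (20, 'abbbabbbaabb')
  15 → (31, 'b')
  16 → (5, 'baaaababbababababbbabbbaabb')
  17 → (27, 'baabb')
  18 → (13, 'bababababbbabbbaabb')
  19 → (15, 'babababbbabbbaabb')
  20 → (17, 'bababbbabbbaabb')
  21 → (10, 'babbababababbbabbbaabb')
  22 → (23, 'babbbaabb')
  23 → (19, 'babbbabbbaabb')
  24 → (30, 'bb')
  25 → (4, 'bbaaaababbababababbbabbbaabb')
  26 → (26, 'bbaabb')
  27 → (12, 'bbababababbbabbbaabb')
  28 → (22, 'bbabbbaabb')
  29 → (3, 'bbbaaaababbababababbbabbbaabb')
  30 → (25, 'bbbaabb')
  31 → (21, 'bbbabbbaabb')

[6, 7, 0, 8, 28, 1, 14, 16, 9, 18, 29, 11, 2, 24, 20, 31, 5, 27, 13, 15, 17, 10, 23, 19, 30, 4, 26, 12, 22, 3, 25, 21]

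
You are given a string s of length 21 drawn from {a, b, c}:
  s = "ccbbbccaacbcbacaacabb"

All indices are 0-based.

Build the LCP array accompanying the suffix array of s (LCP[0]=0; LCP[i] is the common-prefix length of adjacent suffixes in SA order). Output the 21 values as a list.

rank→(start, suffix):
  0 → (15, 'aacabb')
  1 → (7, 'aacbcbacaacabb')
  2 → (18, 'abb')
  3 → (13, 'acaacabb')
  4 → (16, 'acabb')
  5 → (8, 'acbcbacaacabb')
  6 → (20, 'b')
  7 → (12, 'bacaacabb')
  8 → (19, 'bb')
  9 → (2, 'bbbccaacbcbacaacabb')
  10 → (3, 'bbccaacbcbacaacabb')
  11 → (10, 'bcbacaacabb')
  12 → (4, 'bccaacbcbacaacabb')
  13 → (14, 'caacabb')
  14 → (6, 'caacbcbacaacabb')
  15 → (17, 'cabb')
  16 → (11, 'cbacaacabb')
  17 → (1, 'cbbbccaacbcbacaacabb')
  18 → (9, 'cbcbacaacabb')
  19 → (5, 'ccaacbcbacaacabb')
  20 → (0, 'ccbbbccaacbcbacaacabb')

SA = [15, 7, 18, 13, 16, 8, 20, 12, 19, 2, 3, 10, 4, 14, 6, 17, 11, 1, 9, 5, 0]
i: (SA[i-1],SA[i]) lcp shared
  1: (15,7) 3 'aac'
  2: (7,18) 1 'a'
  3: (18,13) 1 'a'
  4: (13,16) 3 'aca'
  5: (16,8) 2 'ac'
  6: (8,20) 0 ''
  7: (20,12) 1 'b'
  8: (12,19) 1 'b'
  9: (19,2) 2 'bb'
  10: (2,3) 2 'bb'
  11: (3,10) 1 'b'
  12: (10,4) 2 'bc'
  13: (4,14) 0 ''
  14: (14,6) 4 'caac'
  15: (6,17) 2 'ca'
  16: (17,11) 1 'c'
  17: (11,1) 2 'cb'
  18: (1,9) 2 'cb'
  19: (9,5) 1 'c'
  20: (5,0) 2 'cc'

[0, 3, 1, 1, 3, 2, 0, 1, 1, 2, 2, 1, 2, 0, 4, 2, 1, 2, 2, 1, 2]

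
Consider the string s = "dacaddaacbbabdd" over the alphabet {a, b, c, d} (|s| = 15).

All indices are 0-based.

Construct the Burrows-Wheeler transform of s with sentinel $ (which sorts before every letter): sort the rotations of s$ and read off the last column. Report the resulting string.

ddbdacbcaaadd$ba

rank  rotation          last
    0  $dacaddaacbbabdd  d
    1  aacbbabdd$dacadd  d
    2  abdd$dacaddaacbb  b
    3  acaddaacbbabdd$d  d
    4  acbbabdd$dacadda  a
    5  addaacbbabdd$dac  c
    6  babdd$dacaddaacb  b
    7  bbabdd$dacaddaac  c
    8  bdd$dacaddaacbba  a
    9  caddaacbbabdd$da  a
   10  cbbabdd$dacaddaa  a
   11  d$dacaddaacbbabd  d
   12  daacbbabdd$dacad  d
   13  dacaddaacbbabdd$  $
   14  dd$dacaddaacbbab  b
   15  ddaacbbabdd$daca  a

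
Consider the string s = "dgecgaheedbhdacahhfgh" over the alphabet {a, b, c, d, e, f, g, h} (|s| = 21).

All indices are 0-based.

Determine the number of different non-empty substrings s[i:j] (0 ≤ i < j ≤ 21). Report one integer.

rank | idx | suffix
   0 |  13 | acahhfgh
   1 |   5 | aheedbhdacahhfgh
   2 |  15 | ahhfgh
   3 |  10 | bhdacahhfgh
   4 |  14 | cahhfgh
   5 |   3 | cgaheedbhdacahhfgh
   6 |  12 | dacahhfgh
   7 |   9 | dbhdacahhfgh
   8 |   0 | dgecgaheedbhdacahhfgh
   9 |   2 | ecgaheedbhdacahhfgh
  10 |   8 | edbhdacahhfgh
  11 |   7 | eedbhdacahhfgh
  12 |  18 | fgh
  13 |   4 | gaheedbhdacahhfgh
  14 |   1 | gecgaheedbhdacahhfgh
  15 |  19 | gh
  16 |  20 | h
  17 |  11 | hdacahhfgh
  18 |   6 | heedbhdacahhfgh
  19 |  17 | hfgh
  20 |  16 | hhfgh

SA = [13, 5, 15, 10, 14, 3, 12, 9, 0, 2, 8, 7, 18, 4, 1, 19, 20, 11, 6, 17, 16]
i: (SA[i-1],SA[i]) lcp shared
  1: (13,5) 1 'a'
  2: (5,15) 2 'ah'
  3: (15,10) 0 ''
  4: (10,14) 0 ''
  5: (14,3) 1 'c'
  6: (3,12) 0 ''
  7: (12,9) 1 'd'
  8: (9,0) 1 'd'
  9: (0,2) 0 ''
  10: (2,8) 1 'e'
  11: (8,7) 1 'e'
  12: (7,18) 0 ''
  13: (18,4) 0 ''
  14: (4,1) 1 'g'
  15: (1,19) 1 'g'
  16: (19,20) 0 ''
  17: (20,11) 1 'h'
  18: (11,6) 1 'h'
  19: (6,17) 1 'h'
  20: (17,16) 1 'h'

n(n+1)/2 = 21·22/2 = 231
Σ LCP = 0 + 1 + 2 + 0 + 0 + 1 + 0 + 1 + 1 + 0 + 1 + 1 + 0 + 0 + 1 + 1 + 0 + 1 + 1 + 1 + 1 = 14
distinct = 231 − 14 = 217

217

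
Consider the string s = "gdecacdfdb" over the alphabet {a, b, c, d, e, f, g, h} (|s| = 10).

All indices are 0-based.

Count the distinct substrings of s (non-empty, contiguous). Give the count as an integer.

rank→(start, suffix):
  0 → (4, 'acdfdb')
  1 → (9, 'b')
  2 → (3, 'cacdfdb')
  3 → (5, 'cdfdb')
  4 → (8, 'db')
  5 → (1, 'decacdfdb')
  6 → (6, 'dfdb')
  7 → (2, 'ecacdfdb')
  8 → (7, 'fdb')
  9 → (0, 'gdecacdfdb')

SA = [4, 9, 3, 5, 8, 1, 6, 2, 7, 0]
[i] adj suffixes → lcp
  [1] 4/9 → 0 ('')
  [2] 9/3 → 0 ('')
  [3] 3/5 → 1 ('c')
  [4] 5/8 → 0 ('')
  [5] 8/1 → 1 ('d')
  [6] 1/6 → 1 ('d')
  [7] 6/2 → 0 ('')
  [8] 2/7 → 0 ('')
  [9] 7/0 → 0 ('')

n(n+1)/2 = 10·11/2 = 55
Σ LCP = 0 + 0 + 0 + 1 + 0 + 1 + 1 + 0 + 0 + 0 = 3
distinct = 55 − 3 = 52

52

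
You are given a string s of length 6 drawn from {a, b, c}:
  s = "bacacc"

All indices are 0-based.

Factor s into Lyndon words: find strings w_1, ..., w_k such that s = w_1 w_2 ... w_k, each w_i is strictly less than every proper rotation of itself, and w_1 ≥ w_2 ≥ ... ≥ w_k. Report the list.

emit factor 1: 'b' (i=0, period=1)
emit factor 2: 'acacc' (i=1, period=5)

["b", "acacc"]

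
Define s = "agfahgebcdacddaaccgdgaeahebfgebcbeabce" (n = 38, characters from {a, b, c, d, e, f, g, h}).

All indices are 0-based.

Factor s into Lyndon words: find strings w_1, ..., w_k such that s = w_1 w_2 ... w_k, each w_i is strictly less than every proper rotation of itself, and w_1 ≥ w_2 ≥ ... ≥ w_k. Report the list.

["agfahgebcd", "acdd", "aaccgdgaeahebfgebcbeabce"]

emit factor 1: 'agfahgebcd' (i=0, period=10)
emit factor 2: 'acdd' (i=10, period=4)
emit factor 3: 'aaccgdgaeahebfgebcbeabce' (i=14, period=24)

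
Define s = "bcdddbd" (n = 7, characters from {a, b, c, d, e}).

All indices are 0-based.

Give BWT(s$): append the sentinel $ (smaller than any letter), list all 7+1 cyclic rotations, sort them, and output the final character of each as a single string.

rank  rotation  last
    0  $bcdddbd  d
    1  bcdddbd$  $
    2  bd$bcddd  d
    3  cdddbd$b  b
    4  d$bcdddb  b
    5  dbd$bcdd  d
    6  ddbd$bcd  d
    7  dddbd$bc  c

d$dbbddc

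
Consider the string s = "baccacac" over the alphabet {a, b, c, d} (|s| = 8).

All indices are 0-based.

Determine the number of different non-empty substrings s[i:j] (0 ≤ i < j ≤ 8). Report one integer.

27

rank→(start, suffix):
  0 → (6, 'ac')
  1 → (4, 'acac')
  2 → (1, 'accacac')
  3 → (0, 'baccacac')
  4 → (7, 'c')
  5 → (5, 'cac')
  6 → (3, 'cacac')
  7 → (2, 'ccacac')

SA = [6, 4, 1, 0, 7, 5, 3, 2]
rank  pair      lcp
   1  s[6:],s[4:]  2  'ac'
   2  s[4:],s[1:]  2  'ac'
   3  s[1:],s[0:]  0  ''
   4  s[0:],s[7:]  0  ''
   5  s[7:],s[5:]  1  'c'
   6  s[5:],s[3:]  3  'cac'
   7  s[3:],s[2:]  1  'c'

n(n+1)/2 = 8·9/2 = 36
Σ LCP = 0 + 2 + 2 + 0 + 0 + 1 + 3 + 1 = 9
distinct = 36 − 9 = 27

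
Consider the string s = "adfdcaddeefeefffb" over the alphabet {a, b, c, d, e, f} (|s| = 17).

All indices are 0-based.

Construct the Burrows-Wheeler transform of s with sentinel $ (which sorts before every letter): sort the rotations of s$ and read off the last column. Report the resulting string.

bc$fdfadadfeefdefe

rank  rotation            last
    0  $adfdcaddeefeefffb  b
    1  addeefeefffb$adfdc  c
    2  adfdcaddeefeefffb$  $
    3  b$adfdcaddeefeefff  f
    4  caddeefeefffb$adfd  d
    5  dcaddeefeefffb$adf  f
    6  ddeefeefffb$adfdca  a
    7  deefeefffb$adfdcad  d
    8  dfdcaddeefeefffb$a  a
    9  eefeefffb$adfdcadd  d
   10  eefffb$adfdcaddeef  f
   11  efeefffb$adfdcadde  e
   12  efffb$adfdcaddeefe  e
   13  fb$adfdcaddeefeeff  f
   14  fdcaddeefeefffb$ad  d
   15  feefffb$adfdcaddee  e
   16  ffb$adfdcaddeefeef  f
   17  fffb$adfdcaddeefee  e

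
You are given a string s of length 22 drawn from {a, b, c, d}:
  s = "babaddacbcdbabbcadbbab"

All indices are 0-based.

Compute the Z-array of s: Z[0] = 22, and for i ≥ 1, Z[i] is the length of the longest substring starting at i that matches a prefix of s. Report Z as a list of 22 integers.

Z[0]=22
i=1: outside box; Z[1]=0
i=2: outside box; Z[2]=2 scan→box=[2,4)
i=3: min(r-i=1, Z[1]=0)=0; Z[3]=0
i=4: outside box; Z[4]=0
i=5: outside box; Z[5]=0
i=6: outside box; Z[6]=0
i=7: outside box; Z[7]=0
i=8: outside box; Z[8]=1 scan→box=[8,9)
i=9: outside box; Z[9]=0
i=10: outside box; Z[10]=0
i=11: outside box; Z[11]=3 scan→box=[11,14)
i=12: min(r-i=2, Z[1]=0)=0; Z[12]=0
i=13: min(r-i=1, Z[2]=2)=1; Z[13]=1
i=14: outside box; Z[14]=1 scan→box=[14,15)
i=15: outside box; Z[15]=0
i=16: outside box; Z[16]=0
i=17: outside box; Z[17]=0
i=18: outside box; Z[18]=1 scan→box=[18,19)
i=19: outside box; Z[19]=3 scan→box=[19,22)
i=20: min(r-i=2, Z[1]=0)=0; Z[20]=0
i=21: min(r-i=1, Z[2]=2)=1; Z[21]=1

[22, 0, 2, 0, 0, 0, 0, 0, 1, 0, 0, 3, 0, 1, 1, 0, 0, 0, 1, 3, 0, 1]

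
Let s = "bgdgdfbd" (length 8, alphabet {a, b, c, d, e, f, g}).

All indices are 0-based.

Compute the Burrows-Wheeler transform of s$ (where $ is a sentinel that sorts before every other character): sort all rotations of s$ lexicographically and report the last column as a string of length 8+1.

rank  rotation   last
    0  $bgdgdfbd  d
    1  bd$bgdgdf  f
    2  bgdgdfbd$  $
    3  d$bgdgdfb  b
    4  dfbd$bgdg  g
    5  dgdfbd$bg  g
    6  fbd$bgdgd  d
    7  gdfbd$bgd  d
    8  gdgdfbd$b  b

df$bggddb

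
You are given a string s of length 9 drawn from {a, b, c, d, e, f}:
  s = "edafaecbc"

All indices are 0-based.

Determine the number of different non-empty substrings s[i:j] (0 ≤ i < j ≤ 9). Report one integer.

42

sorted suffixes:
  #0 SA[0]=4  'aecbc'
  #1 SA[1]=2  'afaecbc'
  #2 SA[2]=7  'bc'
  #3 SA[3]=8  'c'
  #4 SA[4]=6  'cbc'
  #5 SA[5]=1  'dafaecbc'
  #6 SA[6]=5  'ecbc'
  #7 SA[7]=0  'edafaecbc'
  #8 SA[8]=3  'faecbc'

SA = [4, 2, 7, 8, 6, 1, 5, 0, 3]
rank  pair      lcp
   1  s[4:],s[2:]  1  'a'
   2  s[2:],s[7:]  0  ''
   3  s[7:],s[8:]  0  ''
   4  s[8:],s[6:]  1  'c'
   5  s[6:],s[1:]  0  ''
   6  s[1:],s[5:]  0  ''
   7  s[5:],s[0:]  1  'e'
   8  s[0:],s[3:]  0  ''

n(n+1)/2 = 9·10/2 = 45
Σ LCP = 0 + 1 + 0 + 0 + 1 + 0 + 0 + 1 + 0 = 3
distinct = 45 − 3 = 42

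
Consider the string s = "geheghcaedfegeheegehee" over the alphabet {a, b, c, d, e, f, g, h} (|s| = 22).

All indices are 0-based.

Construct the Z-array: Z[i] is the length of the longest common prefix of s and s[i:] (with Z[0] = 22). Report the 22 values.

[22, 0, 0, 0, 1, 0, 0, 0, 0, 0, 0, 0, 4, 0, 0, 0, 0, 4, 0, 0, 0, 0]

Z[0]=22
i=1: outside box; Z[1]=0
i=2: outside box; Z[2]=0
i=3: outside box; Z[3]=0
i=4: outside box; Z[4]=1 scan→box=[4,5)
i=5: outside box; Z[5]=0
i=6: outside box; Z[6]=0
i=7: outside box; Z[7]=0
i=8: outside box; Z[8]=0
i=9: outside box; Z[9]=0
i=10: outside box; Z[10]=0
i=11: outside box; Z[11]=0
i=12: outside box; Z[12]=4 scan→box=[12,16)
i=13: min(r-i=3, Z[1]=0)=0; Z[13]=0
i=14: min(r-i=2, Z[2]=0)=0; Z[14]=0
i=15: min(r-i=1, Z[3]=0)=0; Z[15]=0
i=16: outside box; Z[16]=0
i=17: outside box; Z[17]=4 scan→box=[17,21)
i=18: min(r-i=3, Z[1]=0)=0; Z[18]=0
i=19: min(r-i=2, Z[2]=0)=0; Z[19]=0
i=20: min(r-i=1, Z[3]=0)=0; Z[20]=0
i=21: outside box; Z[21]=0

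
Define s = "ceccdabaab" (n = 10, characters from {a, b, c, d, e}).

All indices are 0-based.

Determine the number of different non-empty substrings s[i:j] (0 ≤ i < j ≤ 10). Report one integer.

49

sorted suffixes:
  #0 SA[0]=7  'aab'
  #1 SA[1]=8  'ab'
  #2 SA[2]=5  'abaab'
  #3 SA[3]=9  'b'
  #4 SA[4]=6  'baab'
  #5 SA[5]=2  'ccdabaab'
  #6 SA[6]=3  'cdabaab'
  #7 SA[7]=0  'ceccdabaab'
  #8 SA[8]=4  'dabaab'
  #9 SA[9]=1  'eccdabaab'

SA = [7, 8, 5, 9, 6, 2, 3, 0, 4, 1]
rank  pair      lcp
   1  s[7:],s[8:]  1  'a'
   2  s[8:],s[5:]  2  'ab'
   3  s[5:],s[9:]  0  ''
   4  s[9:],s[6:]  1  'b'
   5  s[6:],s[2:]  0  ''
   6  s[2:],s[3:]  1  'c'
   7  s[3:],s[0:]  1  'c'
   8  s[0:],s[4:]  0  ''
   9  s[4:],s[1:]  0  ''

n(n+1)/2 = 10·11/2 = 55
Σ LCP = 0 + 1 + 2 + 0 + 1 + 0 + 1 + 1 + 0 + 0 = 6
distinct = 55 − 6 = 49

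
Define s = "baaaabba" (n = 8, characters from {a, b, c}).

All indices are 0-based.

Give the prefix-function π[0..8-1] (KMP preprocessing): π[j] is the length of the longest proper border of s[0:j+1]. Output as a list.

π[0] = 0
j=1 s[j]='a': π[1]=0 (border '')
j=2 s[j]='a': π[2]=0 (border '')
j=3 s[j]='a': π[3]=0 (border '')
j=4 s[j]='a': π[4]=0 (border '')
j=5 s[j]='b': π[5]=1 (border 'b')
j=6 s[j]='b': k: 1→0; π[6]=1 (border 'b')
j=7 s[j]='a': π[7]=2 (border 'ba')

[0, 0, 0, 0, 0, 1, 1, 2]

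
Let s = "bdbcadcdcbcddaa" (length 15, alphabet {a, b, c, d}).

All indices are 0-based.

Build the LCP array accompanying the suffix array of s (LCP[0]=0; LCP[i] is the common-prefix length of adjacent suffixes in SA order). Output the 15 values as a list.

rank | idx | suffix
   0 |  14 | a
   1 |  13 | aa
   2 |   4 | adcdcbcddaa
   3 |   2 | bcadcdcbcddaa
   4 |   9 | bcddaa
   5 |   0 | bdbcadcdcbcddaa
   6 |   3 | cadcdcbcddaa
   7 |   8 | cbcddaa
   8 |   6 | cdcbcddaa
   9 |  10 | cddaa
  10 |  12 | daa
  11 |   1 | dbcadcdcbcddaa
  12 |   7 | dcbcddaa
  13 |   5 | dcdcbcddaa
  14 |  11 | ddaa

SA = [14, 13, 4, 2, 9, 0, 3, 8, 6, 10, 12, 1, 7, 5, 11]
rank  pair      lcp
   1  s[14:],s[13:]  1  'a'
   2  s[13:],s[4:]  1  'a'
   3  s[4:],s[2:]  0  ''
   4  s[2:],s[9:]  2  'bc'
   5  s[9:],s[0:]  1  'b'
   6  s[0:],s[3:]  0  ''
   7  s[3:],s[8:]  1  'c'
   8  s[8:],s[6:]  1  'c'
   9  s[6:],s[10:]  2  'cd'
  10  s[10:],s[12:]  0  ''
  11  s[12:],s[1:]  1  'd'
  12  s[1:],s[7:]  1  'd'
  13  s[7:],s[5:]  2  'dc'
  14  s[5:],s[11:]  1  'd'

[0, 1, 1, 0, 2, 1, 0, 1, 1, 2, 0, 1, 1, 2, 1]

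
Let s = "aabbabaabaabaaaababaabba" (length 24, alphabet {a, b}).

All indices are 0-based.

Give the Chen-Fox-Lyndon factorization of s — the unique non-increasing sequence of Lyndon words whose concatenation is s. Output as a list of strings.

["aabbab", "aab", "aab", "aaaababaabb", "a"]

emit factor 1: 'aabbab' (i=0, period=6)
emit factor 2: 'aab' (i=6, period=3)
emit factor 3: 'aab' (i=9, period=3)
emit factor 4: 'aaaababaabb' (i=12, period=11)
emit factor 5: 'a' (i=23, period=1)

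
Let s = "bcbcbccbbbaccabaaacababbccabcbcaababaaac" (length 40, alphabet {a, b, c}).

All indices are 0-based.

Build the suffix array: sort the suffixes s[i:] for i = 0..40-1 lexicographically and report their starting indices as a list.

[36, 15, 31, 37, 16, 34, 13, 32, 19, 21, 26, 38, 17, 10, 35, 14, 33, 20, 9, 8, 7, 22, 29, 27, 0, 2, 23, 4, 39, 30, 12, 18, 25, 6, 28, 1, 3, 11, 24, 5]

rank→(start, suffix):
  0 → (36, 'aaac')
  1 → (15, 'aaacababbccabcbcaababaaac')
  2 → (31, 'aababaaac')
  3 → (37, 'aac')
  4 → (16, 'aacababbccabcbcaababaaac')
  5 → (34, 'abaaac')
  6 → (13, 'abaaacababbccabcbcaababaaac')
  7 → (32, 'ababaaac')
  8 → (19, 'ababbccabcbcaababaaac')
  9 → (21, 'abbccabcbcaababaaac')
  10 → (26, 'abcbcaababaaac')
  11 → (38, 'ac')
  12 → (17, 'acababbccabcbcaababaaac')
  13 → (10, 'accabaaacababbccabcbcaababaaac')
  14 → (35, 'baaac')
  15 → (14, 'baaacababbccabcbcaababaaac')
  16 → (33, 'babaaac')
  17 → (20, 'babbccabcbcaababaaac')
  18 → (9, 'baccabaaacababbccabcbcaababaaac')
  19 → (8, 'bbaccabaaacababbccabcbcaababaaac')
  20 → (7, 'bbbaccabaaacababbccabcbcaababaaac')
  21 → (22, 'bbccabcbcaababaaac')
  22 → (29, 'bcaababaaac')
  23 → (27, 'bcbcaababaaac')
  24 → (0, 'bcbcbccbbbaccabaaacababbccabcbcaababaaac')
  25 → (2, 'bcbccbbbaccabaaacababbccabcbcaababaaac')
  26 → (23, 'bccabcbcaababaaac')
  27 → (4, 'bccbbbaccabaaacababbccabcbcaababaaac')
  28 → (39, 'c')
  29 → (30, 'caababaaac')
  30 → (12, 'cabaaacababbccabcbcaababaaac')
  31 → (18, 'cababbccabcbcaababaaac')
  32 → (25, 'cabcbcaababaaac')
  33 → (6, 'cbbbaccabaaacababbccabcbcaababaaac')
  34 → (28, 'cbcaababaaac')
  35 → (1, 'cbcbccbbbaccabaaacababbccabcbcaababaaac')
  36 → (3, 'cbccbbbaccabaaacababbccabcbcaababaaac')
  37 → (11, 'ccabaaacababbccabcbcaababaaac')
  38 → (24, 'ccabcbcaababaaac')
  39 → (5, 'ccbbbaccabaaacababbccabcbcaababaaac')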